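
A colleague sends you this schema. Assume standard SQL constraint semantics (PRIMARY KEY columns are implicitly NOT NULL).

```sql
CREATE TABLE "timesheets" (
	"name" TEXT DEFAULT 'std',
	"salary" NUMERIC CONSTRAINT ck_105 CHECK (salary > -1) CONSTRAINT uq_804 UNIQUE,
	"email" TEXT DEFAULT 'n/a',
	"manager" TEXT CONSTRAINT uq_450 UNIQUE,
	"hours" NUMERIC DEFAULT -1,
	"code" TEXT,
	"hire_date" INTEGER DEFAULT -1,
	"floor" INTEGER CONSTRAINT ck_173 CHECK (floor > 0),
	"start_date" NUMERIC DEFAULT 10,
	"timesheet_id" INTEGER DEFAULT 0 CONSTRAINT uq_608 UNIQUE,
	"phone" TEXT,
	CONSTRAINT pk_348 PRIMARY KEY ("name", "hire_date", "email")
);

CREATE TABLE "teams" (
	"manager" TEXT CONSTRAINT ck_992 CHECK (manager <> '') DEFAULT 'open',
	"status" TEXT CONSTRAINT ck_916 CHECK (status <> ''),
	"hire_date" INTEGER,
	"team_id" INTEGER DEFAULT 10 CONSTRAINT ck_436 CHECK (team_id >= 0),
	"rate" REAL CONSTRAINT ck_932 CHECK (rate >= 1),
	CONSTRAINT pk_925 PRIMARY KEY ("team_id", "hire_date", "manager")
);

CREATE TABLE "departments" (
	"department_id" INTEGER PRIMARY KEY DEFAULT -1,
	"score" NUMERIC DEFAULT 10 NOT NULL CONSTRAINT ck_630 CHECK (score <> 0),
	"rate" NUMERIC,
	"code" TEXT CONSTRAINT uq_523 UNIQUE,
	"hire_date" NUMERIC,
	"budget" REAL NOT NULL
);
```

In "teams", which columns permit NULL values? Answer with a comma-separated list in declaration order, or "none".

- manager: part of the PRIMARY KEY, which implies NOT NULL → not nullable.
- status: CHECK does not forbid NULL (a CHECK constraint passes when its expression is NULL) → nullable.
- hire_date: part of the PRIMARY KEY, which implies NOT NULL → not nullable.
- team_id: part of the PRIMARY KEY, which implies NOT NULL → not nullable.
- rate: CHECK does not forbid NULL (a CHECK constraint passes when its expression is NULL) → nullable.

status, rate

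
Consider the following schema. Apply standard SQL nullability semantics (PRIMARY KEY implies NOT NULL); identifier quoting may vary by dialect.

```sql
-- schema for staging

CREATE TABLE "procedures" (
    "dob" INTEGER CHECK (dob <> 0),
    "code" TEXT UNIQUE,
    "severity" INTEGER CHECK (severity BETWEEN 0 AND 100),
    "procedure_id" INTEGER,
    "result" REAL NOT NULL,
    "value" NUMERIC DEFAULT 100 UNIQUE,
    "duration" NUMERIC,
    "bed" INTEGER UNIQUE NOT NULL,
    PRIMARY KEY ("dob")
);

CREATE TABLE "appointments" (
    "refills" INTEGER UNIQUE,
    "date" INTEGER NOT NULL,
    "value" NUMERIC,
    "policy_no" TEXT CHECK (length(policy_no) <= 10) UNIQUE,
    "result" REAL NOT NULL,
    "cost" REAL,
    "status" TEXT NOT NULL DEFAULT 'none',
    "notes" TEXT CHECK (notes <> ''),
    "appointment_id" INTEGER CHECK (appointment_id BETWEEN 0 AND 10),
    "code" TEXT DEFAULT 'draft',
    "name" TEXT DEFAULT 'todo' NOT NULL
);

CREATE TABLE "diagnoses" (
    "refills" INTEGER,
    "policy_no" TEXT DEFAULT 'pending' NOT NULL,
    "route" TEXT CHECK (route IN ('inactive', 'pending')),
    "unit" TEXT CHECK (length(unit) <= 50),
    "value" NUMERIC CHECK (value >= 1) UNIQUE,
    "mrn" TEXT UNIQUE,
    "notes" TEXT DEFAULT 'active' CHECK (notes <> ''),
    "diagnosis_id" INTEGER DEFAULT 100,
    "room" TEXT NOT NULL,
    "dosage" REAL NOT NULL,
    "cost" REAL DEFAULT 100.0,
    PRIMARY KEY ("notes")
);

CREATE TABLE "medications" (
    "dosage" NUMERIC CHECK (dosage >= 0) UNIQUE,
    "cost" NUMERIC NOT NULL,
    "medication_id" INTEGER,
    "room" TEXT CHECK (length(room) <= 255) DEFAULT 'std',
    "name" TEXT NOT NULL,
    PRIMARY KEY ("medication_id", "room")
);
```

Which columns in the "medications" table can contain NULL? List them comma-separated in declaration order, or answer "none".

- dosage: CHECK does not forbid NULL (a CHECK constraint passes when its expression is NULL) → nullable.
- cost: declared NOT NULL → not nullable.
- medication_id: part of the PRIMARY KEY, which implies NOT NULL → not nullable.
- room: part of the PRIMARY KEY, which implies NOT NULL → not nullable.
- name: declared NOT NULL → not nullable.

dosage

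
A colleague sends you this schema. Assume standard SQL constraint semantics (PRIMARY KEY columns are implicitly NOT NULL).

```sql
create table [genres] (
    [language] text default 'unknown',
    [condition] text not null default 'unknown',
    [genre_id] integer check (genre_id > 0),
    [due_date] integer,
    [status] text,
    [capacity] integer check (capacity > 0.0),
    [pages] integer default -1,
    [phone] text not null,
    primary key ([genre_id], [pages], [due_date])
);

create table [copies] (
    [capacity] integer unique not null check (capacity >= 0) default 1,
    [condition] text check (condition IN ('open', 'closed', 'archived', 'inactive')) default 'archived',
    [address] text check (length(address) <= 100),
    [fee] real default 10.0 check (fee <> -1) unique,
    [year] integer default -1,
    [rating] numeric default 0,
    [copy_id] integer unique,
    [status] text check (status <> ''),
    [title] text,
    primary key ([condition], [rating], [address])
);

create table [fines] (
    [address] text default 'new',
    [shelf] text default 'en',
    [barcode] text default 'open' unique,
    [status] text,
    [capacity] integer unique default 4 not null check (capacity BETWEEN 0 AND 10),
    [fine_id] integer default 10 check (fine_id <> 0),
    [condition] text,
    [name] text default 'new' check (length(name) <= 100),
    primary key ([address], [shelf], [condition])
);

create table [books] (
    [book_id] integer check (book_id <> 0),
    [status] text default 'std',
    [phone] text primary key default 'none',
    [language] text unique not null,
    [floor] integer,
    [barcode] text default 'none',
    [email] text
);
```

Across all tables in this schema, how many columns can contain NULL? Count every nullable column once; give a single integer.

17

genres: 3 nullable (language, status, capacity — PK (genre_id, pages, due_date) and explicit NOT NULL columns excluded).
copies: 5 nullable (fee, year, copy_id, status, title — PK (condition, rating, address) and explicit NOT NULL columns excluded).
fines: 4 nullable (barcode, status, fine_id, name — PK (address, shelf, condition) and explicit NOT NULL columns excluded).
books: 5 nullable (book_id, status, floor, barcode, email — PK (phone) and explicit NOT NULL columns excluded).
Total: 3 + 5 + 4 + 5 = 17.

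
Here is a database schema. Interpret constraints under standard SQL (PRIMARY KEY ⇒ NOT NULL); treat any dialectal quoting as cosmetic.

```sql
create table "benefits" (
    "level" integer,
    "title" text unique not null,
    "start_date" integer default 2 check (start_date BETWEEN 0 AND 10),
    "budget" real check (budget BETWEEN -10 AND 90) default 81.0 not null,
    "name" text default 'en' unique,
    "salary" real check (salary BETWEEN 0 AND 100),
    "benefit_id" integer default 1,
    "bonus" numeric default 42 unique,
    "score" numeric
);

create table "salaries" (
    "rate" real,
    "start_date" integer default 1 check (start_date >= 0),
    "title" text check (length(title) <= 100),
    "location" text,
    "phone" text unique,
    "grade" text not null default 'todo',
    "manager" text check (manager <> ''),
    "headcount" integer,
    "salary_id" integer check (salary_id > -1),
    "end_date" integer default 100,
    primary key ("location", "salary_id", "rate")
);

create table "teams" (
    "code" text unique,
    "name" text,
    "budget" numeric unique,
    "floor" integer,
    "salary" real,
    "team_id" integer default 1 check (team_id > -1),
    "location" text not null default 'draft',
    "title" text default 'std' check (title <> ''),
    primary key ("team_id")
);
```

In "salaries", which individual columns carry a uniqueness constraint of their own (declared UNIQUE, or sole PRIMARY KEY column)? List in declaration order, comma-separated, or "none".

phone

- rate: part of a composite PRIMARY KEY — only the tuple is unique, not this column on its own.
- start_date: no UNIQUE or single-column PK constraint.
- title: no UNIQUE or single-column PK constraint.
- location: part of a composite PRIMARY KEY — only the tuple is unique, not this column on its own.
- phone: declared UNIQUE → unique.
- grade: no UNIQUE or single-column PK constraint.
- manager: no UNIQUE or single-column PK constraint.
- headcount: no UNIQUE or single-column PK constraint.
- salary_id: part of a composite PRIMARY KEY — only the tuple is unique, not this column on its own.
- end_date: no UNIQUE or single-column PK constraint.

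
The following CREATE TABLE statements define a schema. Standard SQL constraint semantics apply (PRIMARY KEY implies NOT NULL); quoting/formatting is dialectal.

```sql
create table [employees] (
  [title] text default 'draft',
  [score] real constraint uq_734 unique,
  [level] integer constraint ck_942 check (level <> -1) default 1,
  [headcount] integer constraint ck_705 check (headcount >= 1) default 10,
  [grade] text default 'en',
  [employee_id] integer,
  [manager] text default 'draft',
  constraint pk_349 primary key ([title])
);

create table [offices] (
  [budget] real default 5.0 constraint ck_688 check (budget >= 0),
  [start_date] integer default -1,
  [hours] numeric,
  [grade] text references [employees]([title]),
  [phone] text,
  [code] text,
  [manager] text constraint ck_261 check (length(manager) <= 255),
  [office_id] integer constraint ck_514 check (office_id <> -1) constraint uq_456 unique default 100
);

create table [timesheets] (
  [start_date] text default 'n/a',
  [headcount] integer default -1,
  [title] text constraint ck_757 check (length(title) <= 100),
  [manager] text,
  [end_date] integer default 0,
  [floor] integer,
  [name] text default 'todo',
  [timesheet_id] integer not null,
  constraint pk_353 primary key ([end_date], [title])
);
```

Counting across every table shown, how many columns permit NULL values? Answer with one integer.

19

employees: 6 nullable (score, level, headcount, grade, employee_id, manager — PK (title) and explicit NOT NULL columns excluded).
offices: 8 nullable (budget, start_date, hours, grade, phone, code, manager, office_id — PK none and explicit NOT NULL columns excluded).
timesheets: 5 nullable (start_date, headcount, manager, floor, name — PK (end_date, title) and explicit NOT NULL columns excluded).
Total: 6 + 8 + 5 = 19.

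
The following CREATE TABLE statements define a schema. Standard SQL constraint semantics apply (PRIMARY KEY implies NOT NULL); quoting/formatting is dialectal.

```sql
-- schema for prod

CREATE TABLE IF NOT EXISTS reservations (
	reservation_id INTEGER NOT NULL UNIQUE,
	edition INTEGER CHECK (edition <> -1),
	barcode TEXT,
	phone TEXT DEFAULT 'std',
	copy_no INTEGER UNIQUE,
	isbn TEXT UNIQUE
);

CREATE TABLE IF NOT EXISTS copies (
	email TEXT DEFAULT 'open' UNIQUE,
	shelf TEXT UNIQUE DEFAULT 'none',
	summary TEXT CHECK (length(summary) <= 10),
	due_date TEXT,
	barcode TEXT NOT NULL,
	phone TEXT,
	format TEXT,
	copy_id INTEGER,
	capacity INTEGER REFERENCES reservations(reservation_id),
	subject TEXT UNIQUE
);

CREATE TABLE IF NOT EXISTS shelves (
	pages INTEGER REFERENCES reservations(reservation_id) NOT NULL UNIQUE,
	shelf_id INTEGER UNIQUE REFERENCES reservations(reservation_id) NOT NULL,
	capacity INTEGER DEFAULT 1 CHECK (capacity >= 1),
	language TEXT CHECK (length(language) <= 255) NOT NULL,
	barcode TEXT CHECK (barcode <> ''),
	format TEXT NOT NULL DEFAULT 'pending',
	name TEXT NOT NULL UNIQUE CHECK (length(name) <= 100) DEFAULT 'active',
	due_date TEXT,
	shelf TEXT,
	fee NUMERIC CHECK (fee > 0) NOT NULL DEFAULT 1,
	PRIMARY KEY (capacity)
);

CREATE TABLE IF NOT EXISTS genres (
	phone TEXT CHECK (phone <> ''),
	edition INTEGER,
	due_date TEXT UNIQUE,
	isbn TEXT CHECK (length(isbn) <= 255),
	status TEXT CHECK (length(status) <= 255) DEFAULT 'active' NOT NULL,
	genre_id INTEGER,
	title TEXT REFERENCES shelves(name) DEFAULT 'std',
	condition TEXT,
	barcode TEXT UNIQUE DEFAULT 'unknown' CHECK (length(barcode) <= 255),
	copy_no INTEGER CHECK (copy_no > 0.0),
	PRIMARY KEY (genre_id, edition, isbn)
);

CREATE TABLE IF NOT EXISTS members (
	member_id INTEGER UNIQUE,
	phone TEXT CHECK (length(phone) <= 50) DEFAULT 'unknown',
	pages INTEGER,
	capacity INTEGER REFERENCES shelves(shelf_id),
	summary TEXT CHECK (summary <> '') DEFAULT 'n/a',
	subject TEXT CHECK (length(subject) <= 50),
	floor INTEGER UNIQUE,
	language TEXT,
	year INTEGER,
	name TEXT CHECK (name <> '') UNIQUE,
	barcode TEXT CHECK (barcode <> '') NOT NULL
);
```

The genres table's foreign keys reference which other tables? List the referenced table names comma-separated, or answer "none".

- title REFERENCES shelves(name).

shelves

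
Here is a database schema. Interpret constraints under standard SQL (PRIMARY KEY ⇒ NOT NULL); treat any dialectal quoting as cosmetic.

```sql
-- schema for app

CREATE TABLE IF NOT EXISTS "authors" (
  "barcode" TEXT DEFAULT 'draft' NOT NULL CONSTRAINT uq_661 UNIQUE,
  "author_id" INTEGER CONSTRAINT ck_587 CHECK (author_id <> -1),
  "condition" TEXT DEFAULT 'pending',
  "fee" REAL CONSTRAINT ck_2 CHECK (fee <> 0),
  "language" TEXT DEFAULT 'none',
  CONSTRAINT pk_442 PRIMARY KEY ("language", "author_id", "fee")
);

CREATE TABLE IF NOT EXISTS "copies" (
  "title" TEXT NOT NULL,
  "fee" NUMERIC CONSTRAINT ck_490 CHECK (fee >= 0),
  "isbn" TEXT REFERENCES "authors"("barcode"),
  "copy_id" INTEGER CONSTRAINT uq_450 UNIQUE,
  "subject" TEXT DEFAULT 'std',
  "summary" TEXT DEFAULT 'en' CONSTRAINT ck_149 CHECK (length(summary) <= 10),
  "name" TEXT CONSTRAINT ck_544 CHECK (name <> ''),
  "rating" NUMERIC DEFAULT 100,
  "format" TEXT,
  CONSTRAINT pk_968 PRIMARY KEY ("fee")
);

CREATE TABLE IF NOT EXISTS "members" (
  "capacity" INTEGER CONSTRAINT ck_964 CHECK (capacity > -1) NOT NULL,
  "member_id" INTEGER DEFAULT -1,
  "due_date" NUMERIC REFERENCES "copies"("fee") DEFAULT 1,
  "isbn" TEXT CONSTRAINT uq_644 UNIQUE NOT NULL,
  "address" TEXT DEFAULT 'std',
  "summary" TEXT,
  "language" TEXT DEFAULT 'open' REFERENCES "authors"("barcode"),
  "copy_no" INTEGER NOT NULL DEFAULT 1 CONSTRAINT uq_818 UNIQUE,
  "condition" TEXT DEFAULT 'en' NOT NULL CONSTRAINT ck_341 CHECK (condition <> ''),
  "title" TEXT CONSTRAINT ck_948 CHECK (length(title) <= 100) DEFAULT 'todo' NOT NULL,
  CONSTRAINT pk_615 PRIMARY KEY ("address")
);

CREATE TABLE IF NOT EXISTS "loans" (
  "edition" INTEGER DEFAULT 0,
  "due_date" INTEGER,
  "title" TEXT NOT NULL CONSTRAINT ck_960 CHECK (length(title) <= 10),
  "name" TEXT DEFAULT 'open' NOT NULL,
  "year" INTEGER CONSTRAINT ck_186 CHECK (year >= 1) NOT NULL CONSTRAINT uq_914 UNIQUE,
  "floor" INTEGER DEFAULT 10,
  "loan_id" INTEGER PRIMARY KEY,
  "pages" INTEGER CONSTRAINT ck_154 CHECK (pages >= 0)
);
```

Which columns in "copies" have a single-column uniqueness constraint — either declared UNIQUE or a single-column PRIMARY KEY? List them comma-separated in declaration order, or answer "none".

- title: no UNIQUE or single-column PK constraint.
- fee: single-column PRIMARY KEY → unique.
- isbn: no UNIQUE or single-column PK constraint.
- copy_id: declared UNIQUE → unique.
- subject: no UNIQUE or single-column PK constraint.
- summary: no UNIQUE or single-column PK constraint.
- name: no UNIQUE or single-column PK constraint.
- rating: no UNIQUE or single-column PK constraint.
- format: no UNIQUE or single-column PK constraint.

fee, copy_id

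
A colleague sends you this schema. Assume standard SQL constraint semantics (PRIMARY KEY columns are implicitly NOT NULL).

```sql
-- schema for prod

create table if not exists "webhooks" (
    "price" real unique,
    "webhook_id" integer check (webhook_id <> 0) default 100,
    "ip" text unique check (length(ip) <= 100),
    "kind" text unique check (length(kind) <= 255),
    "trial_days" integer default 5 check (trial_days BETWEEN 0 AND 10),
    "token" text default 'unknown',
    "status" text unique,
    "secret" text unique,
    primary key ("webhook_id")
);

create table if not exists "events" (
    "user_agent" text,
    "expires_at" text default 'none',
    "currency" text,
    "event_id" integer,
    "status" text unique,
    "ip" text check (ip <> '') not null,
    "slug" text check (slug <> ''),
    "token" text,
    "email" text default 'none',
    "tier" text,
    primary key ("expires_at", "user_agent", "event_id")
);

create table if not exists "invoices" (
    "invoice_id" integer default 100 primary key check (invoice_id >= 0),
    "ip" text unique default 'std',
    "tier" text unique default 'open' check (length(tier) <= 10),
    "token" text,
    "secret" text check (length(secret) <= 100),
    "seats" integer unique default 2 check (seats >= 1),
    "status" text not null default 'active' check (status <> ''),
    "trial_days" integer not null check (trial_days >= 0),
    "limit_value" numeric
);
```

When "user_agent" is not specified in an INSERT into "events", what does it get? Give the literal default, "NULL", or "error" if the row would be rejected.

user_agent has no DEFAULT clause.
Omitting it would insert NULL, but it is part of the PRIMARY KEY, so the INSERT fails.

error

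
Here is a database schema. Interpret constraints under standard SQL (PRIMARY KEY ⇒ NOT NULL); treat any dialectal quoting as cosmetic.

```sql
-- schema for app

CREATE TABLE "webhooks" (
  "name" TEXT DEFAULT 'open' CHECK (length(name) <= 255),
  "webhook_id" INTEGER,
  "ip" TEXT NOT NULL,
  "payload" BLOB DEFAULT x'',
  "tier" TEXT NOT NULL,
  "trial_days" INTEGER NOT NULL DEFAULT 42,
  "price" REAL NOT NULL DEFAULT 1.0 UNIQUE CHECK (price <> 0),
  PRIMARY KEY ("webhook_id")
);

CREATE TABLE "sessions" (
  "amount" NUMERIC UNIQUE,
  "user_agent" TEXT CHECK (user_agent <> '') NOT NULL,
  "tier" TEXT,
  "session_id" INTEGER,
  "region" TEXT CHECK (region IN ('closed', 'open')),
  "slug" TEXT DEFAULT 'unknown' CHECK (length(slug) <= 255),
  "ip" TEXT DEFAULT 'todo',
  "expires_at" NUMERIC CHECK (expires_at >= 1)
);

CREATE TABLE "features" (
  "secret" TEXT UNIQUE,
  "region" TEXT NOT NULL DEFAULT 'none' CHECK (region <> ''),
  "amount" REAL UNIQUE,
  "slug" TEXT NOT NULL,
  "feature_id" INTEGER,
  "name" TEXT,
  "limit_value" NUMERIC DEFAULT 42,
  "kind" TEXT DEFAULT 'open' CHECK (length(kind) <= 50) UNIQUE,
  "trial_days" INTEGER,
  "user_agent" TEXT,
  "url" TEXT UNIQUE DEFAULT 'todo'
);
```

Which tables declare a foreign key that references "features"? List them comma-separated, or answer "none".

none

No REFERENCES clause anywhere in the schema names features.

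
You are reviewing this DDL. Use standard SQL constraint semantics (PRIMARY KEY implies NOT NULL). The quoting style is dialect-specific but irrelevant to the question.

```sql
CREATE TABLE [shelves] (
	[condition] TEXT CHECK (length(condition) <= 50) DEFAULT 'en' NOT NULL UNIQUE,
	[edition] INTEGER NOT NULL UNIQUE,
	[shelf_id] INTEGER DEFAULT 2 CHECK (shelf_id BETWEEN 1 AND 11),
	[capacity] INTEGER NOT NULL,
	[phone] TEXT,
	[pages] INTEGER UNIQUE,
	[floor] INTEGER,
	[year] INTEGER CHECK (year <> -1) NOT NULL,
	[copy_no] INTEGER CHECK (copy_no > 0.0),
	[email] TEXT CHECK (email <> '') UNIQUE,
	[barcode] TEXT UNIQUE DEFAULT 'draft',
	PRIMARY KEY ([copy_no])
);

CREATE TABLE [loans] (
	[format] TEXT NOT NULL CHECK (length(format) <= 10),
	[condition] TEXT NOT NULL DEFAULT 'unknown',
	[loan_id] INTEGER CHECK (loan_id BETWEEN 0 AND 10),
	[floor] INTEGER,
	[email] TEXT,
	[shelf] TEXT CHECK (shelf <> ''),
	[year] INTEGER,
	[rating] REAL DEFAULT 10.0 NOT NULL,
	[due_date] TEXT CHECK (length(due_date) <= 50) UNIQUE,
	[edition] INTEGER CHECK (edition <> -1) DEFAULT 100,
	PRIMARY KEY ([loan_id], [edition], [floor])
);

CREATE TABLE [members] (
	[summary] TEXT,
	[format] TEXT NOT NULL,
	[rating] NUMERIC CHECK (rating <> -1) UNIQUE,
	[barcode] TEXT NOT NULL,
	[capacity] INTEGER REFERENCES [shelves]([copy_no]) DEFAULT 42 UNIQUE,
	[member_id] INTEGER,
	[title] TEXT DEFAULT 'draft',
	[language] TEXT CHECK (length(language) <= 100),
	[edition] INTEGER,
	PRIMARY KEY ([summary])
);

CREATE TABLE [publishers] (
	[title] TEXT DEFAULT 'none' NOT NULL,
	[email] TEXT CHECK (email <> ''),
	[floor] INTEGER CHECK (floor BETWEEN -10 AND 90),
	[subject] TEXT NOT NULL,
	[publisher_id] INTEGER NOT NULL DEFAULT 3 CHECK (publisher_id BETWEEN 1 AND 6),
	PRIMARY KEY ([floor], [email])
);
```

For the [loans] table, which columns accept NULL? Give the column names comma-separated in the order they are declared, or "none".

email, shelf, year, due_date

- format: declared NOT NULL → not nullable.
- condition: declared NOT NULL → not nullable.
- loan_id: part of the PRIMARY KEY, which implies NOT NULL → not nullable.
- floor: part of the PRIMARY KEY, which implies NOT NULL → not nullable.
- email: no NOT NULL constraint applies → nullable.
- shelf: CHECK does not forbid NULL (a CHECK constraint passes when its expression is NULL) → nullable.
- year: no NOT NULL constraint applies → nullable.
- rating: declared NOT NULL → not nullable.
- due_date: CHECK does not forbid NULL (a CHECK constraint passes when its expression is NULL) → nullable.
- edition: part of the PRIMARY KEY, which implies NOT NULL → not nullable.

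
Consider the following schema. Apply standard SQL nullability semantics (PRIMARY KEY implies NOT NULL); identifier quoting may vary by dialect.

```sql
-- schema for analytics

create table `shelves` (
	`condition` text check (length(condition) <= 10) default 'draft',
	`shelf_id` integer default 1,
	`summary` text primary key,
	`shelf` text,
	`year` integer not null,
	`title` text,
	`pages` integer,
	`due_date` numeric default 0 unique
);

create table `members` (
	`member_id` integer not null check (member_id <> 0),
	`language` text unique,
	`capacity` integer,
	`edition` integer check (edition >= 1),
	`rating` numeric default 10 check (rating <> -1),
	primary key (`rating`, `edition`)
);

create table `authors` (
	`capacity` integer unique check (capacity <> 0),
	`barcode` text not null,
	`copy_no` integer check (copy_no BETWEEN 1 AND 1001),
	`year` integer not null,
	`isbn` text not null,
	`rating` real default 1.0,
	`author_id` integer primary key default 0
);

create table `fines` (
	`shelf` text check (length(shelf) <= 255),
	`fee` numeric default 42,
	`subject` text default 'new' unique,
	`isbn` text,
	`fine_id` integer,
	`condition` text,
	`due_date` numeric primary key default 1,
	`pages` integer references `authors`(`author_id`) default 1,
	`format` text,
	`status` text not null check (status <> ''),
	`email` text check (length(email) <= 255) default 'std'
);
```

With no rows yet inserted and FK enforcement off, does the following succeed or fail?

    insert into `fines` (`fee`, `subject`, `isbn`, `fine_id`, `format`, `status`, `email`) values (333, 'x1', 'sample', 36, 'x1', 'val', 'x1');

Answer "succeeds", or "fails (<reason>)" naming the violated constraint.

NOT NULL columns: due_date defaults to 1; status is supplied.
CHECK constraints: 'val' satisfies (status <> ''); 'x1' satisfies (length(email) <= 255).
No constraint is violated.

succeeds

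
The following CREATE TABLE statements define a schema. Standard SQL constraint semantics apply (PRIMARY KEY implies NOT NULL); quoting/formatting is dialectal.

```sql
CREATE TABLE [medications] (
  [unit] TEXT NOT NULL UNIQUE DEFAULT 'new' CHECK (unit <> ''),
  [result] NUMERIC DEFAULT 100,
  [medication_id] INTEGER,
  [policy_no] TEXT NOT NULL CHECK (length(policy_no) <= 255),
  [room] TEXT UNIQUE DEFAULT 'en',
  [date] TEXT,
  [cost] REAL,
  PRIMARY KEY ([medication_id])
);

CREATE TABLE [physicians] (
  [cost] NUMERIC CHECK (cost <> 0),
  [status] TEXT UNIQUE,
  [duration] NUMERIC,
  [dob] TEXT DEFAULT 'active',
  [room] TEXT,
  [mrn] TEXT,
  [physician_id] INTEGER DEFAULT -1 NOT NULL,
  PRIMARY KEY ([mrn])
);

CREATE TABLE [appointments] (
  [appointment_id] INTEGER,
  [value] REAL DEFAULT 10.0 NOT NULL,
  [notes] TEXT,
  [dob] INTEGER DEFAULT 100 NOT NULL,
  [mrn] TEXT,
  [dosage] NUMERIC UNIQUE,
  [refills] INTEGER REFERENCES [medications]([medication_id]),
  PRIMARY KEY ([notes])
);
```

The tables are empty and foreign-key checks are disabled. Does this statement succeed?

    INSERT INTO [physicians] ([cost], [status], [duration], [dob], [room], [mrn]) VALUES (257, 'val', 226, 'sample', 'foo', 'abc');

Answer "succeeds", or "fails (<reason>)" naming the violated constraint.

succeeds

NOT NULL columns: mrn is supplied; physician_id defaults to -1.
CHECK constraints: 257 satisfies (cost <> 0).
No constraint is violated.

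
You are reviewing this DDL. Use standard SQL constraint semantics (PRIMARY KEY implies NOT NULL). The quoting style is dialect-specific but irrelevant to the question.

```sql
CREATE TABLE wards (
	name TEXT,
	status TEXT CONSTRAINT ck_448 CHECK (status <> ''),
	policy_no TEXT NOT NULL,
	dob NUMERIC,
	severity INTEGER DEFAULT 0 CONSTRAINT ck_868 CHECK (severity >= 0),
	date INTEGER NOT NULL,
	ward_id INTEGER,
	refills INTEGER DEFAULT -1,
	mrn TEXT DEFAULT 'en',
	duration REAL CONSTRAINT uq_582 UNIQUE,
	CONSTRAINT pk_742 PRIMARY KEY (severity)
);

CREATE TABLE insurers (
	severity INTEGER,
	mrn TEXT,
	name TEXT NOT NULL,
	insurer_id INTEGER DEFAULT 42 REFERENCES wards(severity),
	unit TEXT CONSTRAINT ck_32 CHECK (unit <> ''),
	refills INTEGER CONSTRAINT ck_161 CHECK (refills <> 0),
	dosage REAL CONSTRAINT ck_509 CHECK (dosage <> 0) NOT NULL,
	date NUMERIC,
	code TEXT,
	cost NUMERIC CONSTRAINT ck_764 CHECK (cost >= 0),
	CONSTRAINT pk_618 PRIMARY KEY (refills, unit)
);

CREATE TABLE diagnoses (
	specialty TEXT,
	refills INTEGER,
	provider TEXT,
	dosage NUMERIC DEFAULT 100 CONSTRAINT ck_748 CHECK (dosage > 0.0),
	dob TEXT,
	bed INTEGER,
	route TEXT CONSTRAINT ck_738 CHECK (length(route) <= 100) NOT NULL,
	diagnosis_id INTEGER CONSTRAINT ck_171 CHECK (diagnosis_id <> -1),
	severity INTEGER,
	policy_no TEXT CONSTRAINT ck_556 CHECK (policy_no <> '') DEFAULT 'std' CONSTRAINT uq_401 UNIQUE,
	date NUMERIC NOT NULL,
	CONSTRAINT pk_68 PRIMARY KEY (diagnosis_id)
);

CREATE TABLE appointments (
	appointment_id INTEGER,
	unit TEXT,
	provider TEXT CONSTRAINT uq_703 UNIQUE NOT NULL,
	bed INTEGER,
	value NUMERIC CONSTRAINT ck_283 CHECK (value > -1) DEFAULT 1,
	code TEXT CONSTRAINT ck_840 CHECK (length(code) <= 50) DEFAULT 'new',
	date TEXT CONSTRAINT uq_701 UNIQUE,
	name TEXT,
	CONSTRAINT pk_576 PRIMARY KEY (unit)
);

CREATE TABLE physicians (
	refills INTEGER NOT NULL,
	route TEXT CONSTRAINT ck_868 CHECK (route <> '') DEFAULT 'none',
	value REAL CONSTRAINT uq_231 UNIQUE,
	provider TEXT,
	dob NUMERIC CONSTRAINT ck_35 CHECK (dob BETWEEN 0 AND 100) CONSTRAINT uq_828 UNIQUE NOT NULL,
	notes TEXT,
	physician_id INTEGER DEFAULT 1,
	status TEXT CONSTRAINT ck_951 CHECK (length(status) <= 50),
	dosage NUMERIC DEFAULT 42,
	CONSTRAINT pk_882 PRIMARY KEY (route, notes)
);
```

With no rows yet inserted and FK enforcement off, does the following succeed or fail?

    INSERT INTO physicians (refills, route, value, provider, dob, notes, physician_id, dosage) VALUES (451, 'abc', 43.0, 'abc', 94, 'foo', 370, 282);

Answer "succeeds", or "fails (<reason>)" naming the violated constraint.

NOT NULL columns: dob is supplied; notes is supplied; refills is supplied; route is supplied.
CHECK constraints: 'abc' satisfies (route <> ''); 94 satisfies (dob BETWEEN 0 AND 100).
No constraint is violated.

succeeds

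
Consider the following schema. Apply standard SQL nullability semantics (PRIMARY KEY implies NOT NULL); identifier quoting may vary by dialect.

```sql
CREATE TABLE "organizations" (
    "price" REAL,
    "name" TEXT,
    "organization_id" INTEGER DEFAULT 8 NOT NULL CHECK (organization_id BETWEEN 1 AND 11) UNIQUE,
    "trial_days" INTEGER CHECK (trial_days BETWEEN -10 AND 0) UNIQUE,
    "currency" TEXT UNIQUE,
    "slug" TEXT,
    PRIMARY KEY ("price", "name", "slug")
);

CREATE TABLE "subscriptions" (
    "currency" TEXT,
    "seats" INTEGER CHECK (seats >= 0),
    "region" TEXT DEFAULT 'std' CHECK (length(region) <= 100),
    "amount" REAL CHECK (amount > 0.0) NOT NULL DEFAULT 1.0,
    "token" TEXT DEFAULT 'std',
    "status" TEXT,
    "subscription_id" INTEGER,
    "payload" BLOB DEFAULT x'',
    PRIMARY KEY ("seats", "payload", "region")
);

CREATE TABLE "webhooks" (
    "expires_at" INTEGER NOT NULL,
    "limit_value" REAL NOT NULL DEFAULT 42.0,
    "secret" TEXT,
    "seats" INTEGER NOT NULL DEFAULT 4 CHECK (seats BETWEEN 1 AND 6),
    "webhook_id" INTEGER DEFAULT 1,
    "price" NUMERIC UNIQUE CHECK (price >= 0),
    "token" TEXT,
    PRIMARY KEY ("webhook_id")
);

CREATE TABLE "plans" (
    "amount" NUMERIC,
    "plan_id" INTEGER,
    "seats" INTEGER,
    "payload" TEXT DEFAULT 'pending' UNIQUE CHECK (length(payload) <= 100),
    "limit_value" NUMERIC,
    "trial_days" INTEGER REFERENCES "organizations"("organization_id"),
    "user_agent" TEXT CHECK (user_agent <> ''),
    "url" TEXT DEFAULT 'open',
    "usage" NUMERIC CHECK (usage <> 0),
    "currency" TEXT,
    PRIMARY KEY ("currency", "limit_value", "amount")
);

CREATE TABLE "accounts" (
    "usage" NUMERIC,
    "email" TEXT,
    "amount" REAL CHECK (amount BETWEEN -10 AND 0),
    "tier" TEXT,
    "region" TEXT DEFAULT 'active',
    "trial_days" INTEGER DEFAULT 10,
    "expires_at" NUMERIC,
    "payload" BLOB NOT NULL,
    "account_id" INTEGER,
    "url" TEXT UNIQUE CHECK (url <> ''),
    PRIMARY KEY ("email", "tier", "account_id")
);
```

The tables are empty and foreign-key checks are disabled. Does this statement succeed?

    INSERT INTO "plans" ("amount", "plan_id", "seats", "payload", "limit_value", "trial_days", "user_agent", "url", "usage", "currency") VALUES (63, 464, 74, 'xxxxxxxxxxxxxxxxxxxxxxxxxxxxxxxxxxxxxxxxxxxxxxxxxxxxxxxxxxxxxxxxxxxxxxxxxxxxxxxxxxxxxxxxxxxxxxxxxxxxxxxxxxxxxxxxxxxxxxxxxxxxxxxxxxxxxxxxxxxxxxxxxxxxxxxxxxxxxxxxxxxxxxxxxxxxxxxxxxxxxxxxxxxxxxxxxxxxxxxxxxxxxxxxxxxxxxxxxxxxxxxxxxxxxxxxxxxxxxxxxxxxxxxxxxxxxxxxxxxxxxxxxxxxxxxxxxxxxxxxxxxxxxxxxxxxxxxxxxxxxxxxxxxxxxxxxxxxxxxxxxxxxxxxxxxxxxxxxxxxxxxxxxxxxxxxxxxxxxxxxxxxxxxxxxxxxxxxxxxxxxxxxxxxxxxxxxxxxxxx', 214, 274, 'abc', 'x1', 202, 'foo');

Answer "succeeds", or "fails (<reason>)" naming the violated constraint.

fails (CHECK on payload)

The value 'xxxxxxxxxxxxxxxxxxxxxxxxxxxxxxxxxxxxxxxxxxxxxxxxxxxxxxxxxxxxxxxxxxxxxxxxxxxxxxxxxxxxxxxxxxxxxxxxxxxxxxxxxxxxxxxxxxxxxxxxxxxxxxxxxxxxxxxxxxxxxxxxxxxxxxxxxxxxxxxxxxxxxxxxxxxxxxxxxxxxxxxxxxxxxxxxxxxxxxxxxxxxxxxxxxxxxxxxxxxxxxxxxxxxxxxxxxxxxxxxxxxxxxxxxxxxxxxxxxxxxxxxxxxxxxxxxxxxxxxxxxxxxxxxxxxxxxxxxxxxxxxxxxxxxxxxxxxxxxxxxxxxxxxxxxxxxxxxxxxxxxxxxxxxxxxxxxxxxxxxxxxxxxxxxxxxxxxxxxxxxxxxxxxxxxxxxxxxxxxx' for payload violates CHECK (length(payload) <= 100).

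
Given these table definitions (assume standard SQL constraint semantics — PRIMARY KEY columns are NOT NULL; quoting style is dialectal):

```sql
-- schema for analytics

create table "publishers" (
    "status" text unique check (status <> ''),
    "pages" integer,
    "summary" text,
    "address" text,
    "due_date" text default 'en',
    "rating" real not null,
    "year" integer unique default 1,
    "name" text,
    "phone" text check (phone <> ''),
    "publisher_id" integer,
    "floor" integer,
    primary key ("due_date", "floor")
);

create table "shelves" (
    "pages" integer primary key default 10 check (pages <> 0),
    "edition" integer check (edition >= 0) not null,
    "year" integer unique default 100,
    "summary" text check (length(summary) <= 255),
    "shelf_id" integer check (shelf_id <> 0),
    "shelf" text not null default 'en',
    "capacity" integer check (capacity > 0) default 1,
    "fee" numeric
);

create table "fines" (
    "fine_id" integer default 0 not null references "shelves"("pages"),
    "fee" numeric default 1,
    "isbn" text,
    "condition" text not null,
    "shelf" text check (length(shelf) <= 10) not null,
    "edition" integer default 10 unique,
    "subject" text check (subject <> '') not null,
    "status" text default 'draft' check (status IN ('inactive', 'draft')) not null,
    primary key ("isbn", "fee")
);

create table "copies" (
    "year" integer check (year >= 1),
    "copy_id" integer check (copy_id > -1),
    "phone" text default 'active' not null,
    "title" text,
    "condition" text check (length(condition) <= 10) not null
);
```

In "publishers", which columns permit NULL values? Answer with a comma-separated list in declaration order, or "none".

status, pages, summary, address, year, name, phone, publisher_id

- status: CHECK does not forbid NULL (a CHECK constraint passes when its expression is NULL) → nullable.
- pages: no NOT NULL constraint applies → nullable.
- summary: no NOT NULL constraint applies → nullable.
- address: no NOT NULL constraint applies → nullable.
- due_date: part of the PRIMARY KEY, which implies NOT NULL → not nullable.
- rating: declared NOT NULL → not nullable.
- year: UNIQUE does not imply NOT NULL → nullable.
- name: no NOT NULL constraint applies → nullable.
- phone: CHECK does not forbid NULL (a CHECK constraint passes when its expression is NULL) → nullable.
- publisher_id: no NOT NULL constraint applies → nullable.
- floor: part of the PRIMARY KEY, which implies NOT NULL → not nullable.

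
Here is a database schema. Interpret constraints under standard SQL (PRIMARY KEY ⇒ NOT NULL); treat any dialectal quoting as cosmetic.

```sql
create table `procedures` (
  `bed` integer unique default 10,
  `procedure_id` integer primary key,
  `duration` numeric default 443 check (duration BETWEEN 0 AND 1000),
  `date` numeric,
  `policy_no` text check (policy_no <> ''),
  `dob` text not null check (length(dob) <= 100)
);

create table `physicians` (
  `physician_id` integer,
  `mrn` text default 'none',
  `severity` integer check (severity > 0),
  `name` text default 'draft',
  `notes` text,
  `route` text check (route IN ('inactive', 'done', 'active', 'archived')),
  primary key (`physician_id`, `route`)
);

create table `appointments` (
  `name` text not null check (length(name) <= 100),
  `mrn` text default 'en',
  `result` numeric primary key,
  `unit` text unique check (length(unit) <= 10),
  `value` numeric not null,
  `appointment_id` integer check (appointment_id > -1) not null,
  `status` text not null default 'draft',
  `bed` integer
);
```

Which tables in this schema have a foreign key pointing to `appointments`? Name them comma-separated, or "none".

none

No REFERENCES clause anywhere in the schema names appointments.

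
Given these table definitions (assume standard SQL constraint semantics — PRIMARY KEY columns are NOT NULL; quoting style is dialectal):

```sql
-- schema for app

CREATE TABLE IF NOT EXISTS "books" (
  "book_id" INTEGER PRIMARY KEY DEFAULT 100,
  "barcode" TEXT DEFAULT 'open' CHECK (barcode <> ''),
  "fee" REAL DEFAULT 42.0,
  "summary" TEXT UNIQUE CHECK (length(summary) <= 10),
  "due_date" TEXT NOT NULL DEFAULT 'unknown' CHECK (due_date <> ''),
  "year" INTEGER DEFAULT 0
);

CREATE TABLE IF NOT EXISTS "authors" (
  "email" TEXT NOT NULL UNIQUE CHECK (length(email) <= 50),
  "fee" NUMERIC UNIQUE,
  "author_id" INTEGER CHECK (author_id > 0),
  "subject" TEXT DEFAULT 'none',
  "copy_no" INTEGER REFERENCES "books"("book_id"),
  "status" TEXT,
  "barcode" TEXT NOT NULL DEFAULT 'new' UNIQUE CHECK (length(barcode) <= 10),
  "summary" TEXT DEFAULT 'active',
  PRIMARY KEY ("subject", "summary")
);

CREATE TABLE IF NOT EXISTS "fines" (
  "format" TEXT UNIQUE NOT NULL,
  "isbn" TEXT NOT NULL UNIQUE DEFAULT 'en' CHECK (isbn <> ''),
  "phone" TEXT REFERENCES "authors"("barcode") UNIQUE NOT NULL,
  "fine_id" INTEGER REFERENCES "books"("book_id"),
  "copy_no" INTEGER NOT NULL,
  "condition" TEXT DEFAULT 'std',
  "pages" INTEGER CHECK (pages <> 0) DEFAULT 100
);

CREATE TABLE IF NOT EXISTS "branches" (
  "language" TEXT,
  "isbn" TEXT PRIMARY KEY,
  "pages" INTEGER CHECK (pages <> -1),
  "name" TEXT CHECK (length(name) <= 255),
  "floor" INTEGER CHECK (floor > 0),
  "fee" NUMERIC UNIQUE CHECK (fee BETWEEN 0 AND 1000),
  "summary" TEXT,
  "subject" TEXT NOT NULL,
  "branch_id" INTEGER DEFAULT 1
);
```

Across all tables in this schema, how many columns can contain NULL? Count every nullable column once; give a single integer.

18

books: 4 nullable (barcode, fee, summary, year — PK (book_id) and explicit NOT NULL columns excluded).
authors: 4 nullable (fee, author_id, copy_no, status — PK (subject, summary) and explicit NOT NULL columns excluded).
fines: 3 nullable (fine_id, condition, pages — PK none and explicit NOT NULL columns excluded).
branches: 7 nullable (language, pages, name, floor, fee, summary, branch_id — PK (isbn) and explicit NOT NULL columns excluded).
Total: 4 + 4 + 3 + 7 = 18.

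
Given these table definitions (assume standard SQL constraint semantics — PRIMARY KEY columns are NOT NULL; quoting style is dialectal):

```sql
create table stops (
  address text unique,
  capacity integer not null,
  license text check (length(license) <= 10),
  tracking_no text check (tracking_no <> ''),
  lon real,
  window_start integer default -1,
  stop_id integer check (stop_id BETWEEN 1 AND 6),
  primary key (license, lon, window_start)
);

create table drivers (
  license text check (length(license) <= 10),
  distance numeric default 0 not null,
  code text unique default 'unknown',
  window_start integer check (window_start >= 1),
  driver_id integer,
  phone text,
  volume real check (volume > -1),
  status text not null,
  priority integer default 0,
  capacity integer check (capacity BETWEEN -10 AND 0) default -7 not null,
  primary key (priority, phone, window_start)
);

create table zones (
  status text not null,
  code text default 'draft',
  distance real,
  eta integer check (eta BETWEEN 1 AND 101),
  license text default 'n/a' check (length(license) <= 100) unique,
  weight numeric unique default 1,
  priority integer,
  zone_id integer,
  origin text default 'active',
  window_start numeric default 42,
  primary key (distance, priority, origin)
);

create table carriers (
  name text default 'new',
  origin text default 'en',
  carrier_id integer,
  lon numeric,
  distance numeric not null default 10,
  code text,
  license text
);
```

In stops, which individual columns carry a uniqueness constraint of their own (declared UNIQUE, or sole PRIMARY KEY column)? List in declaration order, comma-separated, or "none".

address

- address: declared UNIQUE → unique.
- capacity: no UNIQUE or single-column PK constraint.
- license: part of a composite PRIMARY KEY — only the tuple is unique, not this column on its own.
- tracking_no: no UNIQUE or single-column PK constraint.
- lon: part of a composite PRIMARY KEY — only the tuple is unique, not this column on its own.
- window_start: part of a composite PRIMARY KEY — only the tuple is unique, not this column on its own.
- stop_id: no UNIQUE or single-column PK constraint.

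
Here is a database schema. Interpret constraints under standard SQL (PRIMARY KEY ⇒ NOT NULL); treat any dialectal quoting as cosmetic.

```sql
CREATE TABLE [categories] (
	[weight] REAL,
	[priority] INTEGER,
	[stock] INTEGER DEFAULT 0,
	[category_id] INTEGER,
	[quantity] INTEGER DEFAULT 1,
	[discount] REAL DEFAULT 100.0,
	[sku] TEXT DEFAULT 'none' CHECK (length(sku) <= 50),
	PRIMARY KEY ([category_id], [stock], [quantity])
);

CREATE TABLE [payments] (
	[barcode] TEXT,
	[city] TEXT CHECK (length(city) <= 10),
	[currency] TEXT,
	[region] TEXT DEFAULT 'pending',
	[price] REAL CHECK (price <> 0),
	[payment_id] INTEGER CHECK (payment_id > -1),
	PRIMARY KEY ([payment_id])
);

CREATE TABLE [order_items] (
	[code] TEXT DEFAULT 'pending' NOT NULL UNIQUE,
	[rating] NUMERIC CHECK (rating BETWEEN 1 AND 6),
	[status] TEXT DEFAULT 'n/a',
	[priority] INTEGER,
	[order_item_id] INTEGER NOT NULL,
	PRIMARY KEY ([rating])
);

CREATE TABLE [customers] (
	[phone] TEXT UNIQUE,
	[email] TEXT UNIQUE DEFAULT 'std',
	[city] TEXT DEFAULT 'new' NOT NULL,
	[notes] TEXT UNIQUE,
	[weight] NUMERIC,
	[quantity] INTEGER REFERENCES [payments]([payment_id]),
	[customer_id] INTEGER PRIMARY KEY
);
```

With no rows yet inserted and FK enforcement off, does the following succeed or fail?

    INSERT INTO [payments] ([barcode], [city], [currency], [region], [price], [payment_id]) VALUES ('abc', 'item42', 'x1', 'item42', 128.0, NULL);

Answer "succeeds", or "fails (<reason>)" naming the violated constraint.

payment_id is explicitly set to NULL, but payment_id is part of the PRIMARY KEY (implied NOT NULL).

fails (NOT NULL on payment_id)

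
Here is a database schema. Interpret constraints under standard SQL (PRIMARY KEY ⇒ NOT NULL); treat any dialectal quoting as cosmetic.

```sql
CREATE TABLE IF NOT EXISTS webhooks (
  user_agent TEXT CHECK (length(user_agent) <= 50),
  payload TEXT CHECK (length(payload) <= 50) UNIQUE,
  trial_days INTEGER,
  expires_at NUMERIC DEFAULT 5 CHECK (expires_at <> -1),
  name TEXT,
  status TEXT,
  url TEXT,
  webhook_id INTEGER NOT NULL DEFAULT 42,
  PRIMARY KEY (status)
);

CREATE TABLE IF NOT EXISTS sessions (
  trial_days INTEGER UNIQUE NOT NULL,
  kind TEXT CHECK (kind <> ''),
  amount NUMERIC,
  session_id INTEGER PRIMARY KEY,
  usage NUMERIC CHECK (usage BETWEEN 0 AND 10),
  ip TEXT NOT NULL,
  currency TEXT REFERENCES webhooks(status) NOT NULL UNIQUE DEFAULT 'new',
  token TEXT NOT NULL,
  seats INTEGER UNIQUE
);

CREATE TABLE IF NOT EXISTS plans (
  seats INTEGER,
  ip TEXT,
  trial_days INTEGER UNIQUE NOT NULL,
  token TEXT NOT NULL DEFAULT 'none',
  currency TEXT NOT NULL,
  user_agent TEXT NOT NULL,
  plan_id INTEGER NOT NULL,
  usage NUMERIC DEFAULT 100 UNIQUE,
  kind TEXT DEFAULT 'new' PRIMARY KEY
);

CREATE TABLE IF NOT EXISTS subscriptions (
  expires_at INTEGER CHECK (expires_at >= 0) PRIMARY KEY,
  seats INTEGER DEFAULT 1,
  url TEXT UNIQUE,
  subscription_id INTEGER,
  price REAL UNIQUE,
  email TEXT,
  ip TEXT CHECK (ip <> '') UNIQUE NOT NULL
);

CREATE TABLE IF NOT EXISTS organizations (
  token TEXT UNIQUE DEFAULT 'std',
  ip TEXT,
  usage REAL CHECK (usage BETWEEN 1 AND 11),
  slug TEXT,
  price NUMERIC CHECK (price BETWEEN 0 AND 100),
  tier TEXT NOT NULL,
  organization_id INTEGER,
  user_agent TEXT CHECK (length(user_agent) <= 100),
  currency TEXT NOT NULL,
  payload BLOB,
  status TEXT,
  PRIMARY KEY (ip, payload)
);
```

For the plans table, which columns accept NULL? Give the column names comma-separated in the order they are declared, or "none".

- seats: no NOT NULL constraint applies → nullable.
- ip: no NOT NULL constraint applies → nullable.
- trial_days: declared NOT NULL → not nullable.
- token: declared NOT NULL → not nullable.
- currency: declared NOT NULL → not nullable.
- user_agent: declared NOT NULL → not nullable.
- plan_id: declared NOT NULL → not nullable.
- usage: UNIQUE does not imply NOT NULL → nullable.
- kind: part of the PRIMARY KEY, which implies NOT NULL → not nullable.

seats, ip, usage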